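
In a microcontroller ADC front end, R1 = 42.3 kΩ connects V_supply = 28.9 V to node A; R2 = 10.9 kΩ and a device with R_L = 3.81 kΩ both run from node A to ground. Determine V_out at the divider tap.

First combine the lower leg with the load: R2 ‖ R_L = 2.823 kΩ.
Now apply the divider: V_out = 28.9 × 0.06257 = 1.808 V.

V_out ≈ 1.81 V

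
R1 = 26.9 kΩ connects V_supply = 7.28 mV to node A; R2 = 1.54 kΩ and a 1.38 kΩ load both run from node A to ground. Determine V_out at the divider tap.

First combine the lower leg with the load: R2 ‖ R_L = 0.7278 kΩ.
Voltage divider with the loaded lower leg: V_out = 7.28 × 0.7278/(26.9 + 0.7278) = 7.28 × 0.02634 = 0.1918 mV.

V_out ≈ 0.192 mV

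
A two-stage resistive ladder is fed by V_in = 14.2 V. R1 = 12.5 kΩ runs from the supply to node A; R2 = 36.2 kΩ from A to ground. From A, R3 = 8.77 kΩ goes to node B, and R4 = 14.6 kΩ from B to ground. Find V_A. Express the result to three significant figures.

V_A ≈ 7.55 V

Looking into the second stage from A: R3 + R4 = 23.37 kΩ appears in parallel with R2.
R2 ‖ (R3+R4) = 14.20 kΩ.
V_A = 14.2 × 14.20/(12.5 + 14.20) = 7.552 V.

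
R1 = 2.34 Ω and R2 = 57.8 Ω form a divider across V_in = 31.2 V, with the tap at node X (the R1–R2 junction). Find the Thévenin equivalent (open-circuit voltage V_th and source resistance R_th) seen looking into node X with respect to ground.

With X open, the divider is unloaded: V_th = 31.2 × 57.8/60.14 = 29.99 V.
Looking into X with the source shorted: R_th = R1·R2/(R1+R2) = 2.340 × 57.8/60.14 = 2.249 Ω.

V_th ≈ 30.0 V, R_th ≈ 2.25 Ω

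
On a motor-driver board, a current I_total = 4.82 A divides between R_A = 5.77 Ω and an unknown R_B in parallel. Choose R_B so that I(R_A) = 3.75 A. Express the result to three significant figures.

R_B ≈ 20.2 Ω

In a two-way split, I_A/I_total = R_B/(R_A + R_B).
3.75/4.82 = R_B/(R_A + R_B) → R_B = R_A · (0.7780)/(1 − 0.7780) = 5.77 × 3.505 = 20.22 Ω.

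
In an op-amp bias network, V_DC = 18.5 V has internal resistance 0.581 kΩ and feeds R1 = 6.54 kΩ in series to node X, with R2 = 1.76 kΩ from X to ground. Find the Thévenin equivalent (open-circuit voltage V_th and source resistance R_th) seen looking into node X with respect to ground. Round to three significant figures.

V_th ≈ 3.67 V, R_th ≈ 1.41 kΩ

R1' = 0.581 + 6.54 = 7.121 kΩ (source resistance + R1).
V_th is the unloaded tap voltage: V_DC · R2/(R1'+R2) = 18.5 × 0.1982 = 3.666 V.
Looking into X with the source shorted: R_th = R1'·R2/(R1'+R2) = 7.121 × 1.76/8.881 = 1.411 kΩ.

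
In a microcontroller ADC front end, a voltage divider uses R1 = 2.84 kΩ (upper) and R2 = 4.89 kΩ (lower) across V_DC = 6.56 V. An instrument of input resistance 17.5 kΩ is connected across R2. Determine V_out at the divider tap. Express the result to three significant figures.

R2 ‖ R_L = (4.89 × 17.5)/(4.89 + 17.5) = 3.822 kΩ.
Voltage divider with the loaded lower leg: V_out = 6.56 × 3.822/(2.84 + 3.822) = 6.56 × 0.5737 = 3.763 V.

V_out ≈ 3.76 V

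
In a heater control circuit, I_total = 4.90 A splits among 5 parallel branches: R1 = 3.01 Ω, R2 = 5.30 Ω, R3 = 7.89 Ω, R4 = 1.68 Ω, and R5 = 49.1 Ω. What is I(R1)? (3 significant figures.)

Conductances: ΣG = 1/3.01 + 1/5.30 + 1/7.89 + 1/1.68 + 1/49.1 = 1.263 (1/Ω).
Current divider: I(R1) = I_total · G_k/ΣG = 4.90 × (0.3322/1.263) = 4.90 × 0.2630 = 1.289 A.

I ≈ 1.29 A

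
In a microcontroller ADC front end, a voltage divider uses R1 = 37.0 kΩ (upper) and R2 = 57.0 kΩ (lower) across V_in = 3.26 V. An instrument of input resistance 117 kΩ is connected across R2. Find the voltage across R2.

First combine the lower leg with the load: R2 ‖ R_L = 38.33 kΩ.
Then V_out = V_in · R2'/(R1 + R2') = 3.26 × 38.33/75.33 = 1.659 V.
(Unloaded it would be 1.98 V; the load pulls it down.)

V_out ≈ 1.66 V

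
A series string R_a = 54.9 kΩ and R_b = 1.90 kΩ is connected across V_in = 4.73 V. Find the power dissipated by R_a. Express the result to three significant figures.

P ≈ 0.381 mW

Series current I = V_in/ΣR = 4.73/56.80 = 0.08327 mA.
P(R_a) = I²·R_a = (0.08327)² × 54.9 = 0.3807 mW.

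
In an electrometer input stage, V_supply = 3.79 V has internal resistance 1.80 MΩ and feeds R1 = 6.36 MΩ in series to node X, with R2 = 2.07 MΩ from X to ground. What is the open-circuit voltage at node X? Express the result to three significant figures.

R1' = 1.80 + 6.36 = 8.160 MΩ (source resistance + R1).
V_th is the unloaded tap voltage: V_supply · R2/(R1'+R2) = 3.79 × 0.2023 = 0.7669 V.

V_th ≈ 0.767 V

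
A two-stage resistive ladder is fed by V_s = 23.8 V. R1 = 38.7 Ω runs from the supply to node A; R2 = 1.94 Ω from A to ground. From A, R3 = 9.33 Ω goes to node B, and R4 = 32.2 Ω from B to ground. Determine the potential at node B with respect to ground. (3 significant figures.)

V_B ≈ 0.843 V

Node A sees R2 in parallel with the series input of stage 2, R3 + R4 = 41.53 Ω.
R2 ‖ (R3+R4) = 1.853 Ω.
So V_A = 23.8 × 0.04570 = 1.088 V.
Stage 2 is unloaded, so V_B = V_A · R4/(R3+R4) = 1.088 × 32.2/41.53 = 0.8434 V.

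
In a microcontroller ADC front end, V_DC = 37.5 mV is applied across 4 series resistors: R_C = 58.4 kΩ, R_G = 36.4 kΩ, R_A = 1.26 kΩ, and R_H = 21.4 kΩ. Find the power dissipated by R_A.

P ≈ 0.128 nW

ΣR = 117.5 kΩ → I = 37.5/117.5 = 0.3193 µA.
P(R_A) = I²·R_A = (0.3193)² × 1.26 = 0.1284 nW.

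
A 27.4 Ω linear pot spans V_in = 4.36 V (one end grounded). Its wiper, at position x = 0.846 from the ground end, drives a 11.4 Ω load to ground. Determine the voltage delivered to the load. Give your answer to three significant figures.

V_out ≈ 2.81 V

Lower segment x·R_p = 23.18 Ω; upper segment (1−x)·R_p = 4.220 Ω.
R_L loads the lower segment: effective lower R = 7.642 Ω.
V_out = 4.36 × 7.642/(4.220 + 7.642) = 2.809 V.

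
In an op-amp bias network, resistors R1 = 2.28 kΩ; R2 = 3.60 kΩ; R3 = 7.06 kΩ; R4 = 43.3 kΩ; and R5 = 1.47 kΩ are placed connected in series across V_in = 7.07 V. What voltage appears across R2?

Total series resistance ΣR = 2.28 + 3.60 + 7.06 + 43.3 + 1.47 = 57.71 kΩ.
Voltage divider: V = V_in · (3.600 / 57.71) = 7.07 × 0.06238 = 0.4410 V.

V ≈ 0.441 V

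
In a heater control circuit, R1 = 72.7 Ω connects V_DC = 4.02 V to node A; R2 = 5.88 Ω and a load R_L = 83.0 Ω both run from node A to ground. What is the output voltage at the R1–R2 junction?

V_out ≈ 0.282 V

First combine the lower leg with the load: R2 ‖ R_L = 5.491 Ω.
Then V_out = V_DC · R2'/(R1 + R2') = 4.02 × 5.491/78.19 = 0.2823 V.
(Unloaded it would be 0.301 V; the load pulls it down.)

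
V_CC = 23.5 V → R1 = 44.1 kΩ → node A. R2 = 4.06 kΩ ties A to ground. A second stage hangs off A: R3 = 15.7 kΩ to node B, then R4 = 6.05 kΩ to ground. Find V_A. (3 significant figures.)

The second stage (R3 + R4 = 21.75 kΩ) loads node A in parallel with R2.
Effective lower resistance at A: R2 ‖ 21.75 = 3.421 kΩ.
First divider: V_A = V_CC · 3.421/(44.1 + 3.421) = 1.692 V.

V_A ≈ 1.69 V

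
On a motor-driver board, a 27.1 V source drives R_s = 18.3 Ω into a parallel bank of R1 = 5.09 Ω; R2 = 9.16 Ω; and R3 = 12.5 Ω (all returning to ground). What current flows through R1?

I ≈ 0.661 A

Combine the parallel branches: R_p = (1/5.09 + 1/9.16 + 1/12.5)⁻¹ = 2.593 Ω.
Node voltage V_A = V_DC · R_p/(R_s + R_p) = 27.1 × 0.1241 = 3.363 V.
I(R1) = V_A / R1 = 3.363/5.09 = 0.6608 A.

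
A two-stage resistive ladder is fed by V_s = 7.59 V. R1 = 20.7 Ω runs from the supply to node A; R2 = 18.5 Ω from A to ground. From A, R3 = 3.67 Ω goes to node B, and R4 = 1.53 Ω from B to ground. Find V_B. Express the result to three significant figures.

V_B ≈ 0.366 V

Node A sees R2 in parallel with the series input of stage 2, R3 + R4 = 5.200 Ω.
R2 ‖ (R3+R4) = 4.059 Ω.
First divider: V_A = V_s · 4.059/(20.7 + 4.059) = 1.244 V.
V_B = V_A × 0.2942 = 0.3661 V.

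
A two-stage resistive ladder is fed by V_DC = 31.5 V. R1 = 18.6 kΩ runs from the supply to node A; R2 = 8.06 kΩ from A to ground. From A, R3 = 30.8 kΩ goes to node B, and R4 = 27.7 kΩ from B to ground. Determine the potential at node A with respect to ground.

Looking into the second stage from A: R3 + R4 = 58.50 kΩ appears in parallel with R2.
Effective lower resistance at A: R2 ‖ 58.50 = 7.084 kΩ.
V_A = 31.5 × 7.084/(18.6 + 7.084) = 8.688 V.

V_A ≈ 8.69 V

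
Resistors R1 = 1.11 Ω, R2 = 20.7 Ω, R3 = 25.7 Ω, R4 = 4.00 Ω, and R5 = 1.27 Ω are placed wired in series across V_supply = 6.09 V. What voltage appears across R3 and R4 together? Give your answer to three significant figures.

V ≈ 3.43 V

Total series resistance ΣR = 1.11 + 20.7 + 25.7 + 4.00 + 1.27 = 52.78 Ω.
R_{R3..R4} = 25.7 + 4.00 = 29.70 Ω.
V = V_supply · R/ΣR = 6.09 × 0.5627 = 3.427 V.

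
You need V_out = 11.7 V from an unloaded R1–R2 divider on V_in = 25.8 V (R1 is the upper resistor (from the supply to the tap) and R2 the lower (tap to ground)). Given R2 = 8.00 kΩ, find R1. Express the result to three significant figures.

V_out/V_in = R2/(R1+R2) = 0.4535.
Rearranging, R1 = R2·(1−k)/k = 8.00 × 1.205 = 9.641 kΩ.

R1 ≈ 9.64 kΩ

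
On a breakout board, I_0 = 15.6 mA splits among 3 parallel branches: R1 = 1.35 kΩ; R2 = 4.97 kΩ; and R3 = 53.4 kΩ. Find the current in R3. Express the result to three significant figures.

I ≈ 0.304 mA

ΣG = 1/1.35 + 1/4.97 + 1/53.4 = 0.9607.
By the current-divider rule, I = I_0 · G_k/ΣG = 15.6 × 0.01949 = 0.3041 mA.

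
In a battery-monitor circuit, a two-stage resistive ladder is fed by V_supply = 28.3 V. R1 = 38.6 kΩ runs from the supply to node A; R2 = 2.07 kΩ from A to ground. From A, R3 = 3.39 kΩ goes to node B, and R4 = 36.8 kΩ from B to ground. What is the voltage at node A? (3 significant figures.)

V_A ≈ 1.37 V

Looking into the second stage from A: R3 + R4 = 40.19 kΩ appears in parallel with R2.
Effective lower resistance at A: R2 ‖ 40.19 = 1.969 kΩ.
V_A = 28.3 × 1.969/(38.6 + 1.969) = 1.373 V.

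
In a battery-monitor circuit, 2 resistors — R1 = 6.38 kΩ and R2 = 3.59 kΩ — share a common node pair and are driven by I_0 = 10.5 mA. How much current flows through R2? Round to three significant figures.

With just two branches, the current splits inversely with resistance.
So I = 10.5 × 6.38/9.970 = 6.719 mA.

I ≈ 6.72 mA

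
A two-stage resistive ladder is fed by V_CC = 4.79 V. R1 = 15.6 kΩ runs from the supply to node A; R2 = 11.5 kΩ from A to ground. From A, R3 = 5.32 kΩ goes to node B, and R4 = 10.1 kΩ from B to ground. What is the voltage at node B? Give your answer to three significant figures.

V_B ≈ 0.931 V

Node A sees R2 in parallel with the series input of stage 2, R3 + R4 = 15.42 kΩ.
R2 ‖ (R3+R4) = 6.587 kΩ.
So V_A = 4.79 × 0.2969 = 1.422 V.
Then the unloaded second divider: V_B = V_A × R4/(R3+R4) = 1.422 × 0.6550 = 0.9315 V.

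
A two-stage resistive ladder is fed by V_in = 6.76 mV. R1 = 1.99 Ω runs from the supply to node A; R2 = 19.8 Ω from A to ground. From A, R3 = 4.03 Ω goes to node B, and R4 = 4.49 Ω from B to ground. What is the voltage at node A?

The second stage (R3 + R4 = 8.520 Ω) loads node A in parallel with R2.
Effective lower resistance at A: R2 ‖ 8.520 = 5.957 Ω.
So V_A = 6.76 × 0.7496 = 5.067 mV.

V_A ≈ 5.07 mV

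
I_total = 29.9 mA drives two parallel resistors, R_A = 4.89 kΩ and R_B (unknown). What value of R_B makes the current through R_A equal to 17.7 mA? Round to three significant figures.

R_B ≈ 7.09 kΩ

In a two-way split, I_A/I_total = R_B/(R_A + R_B).
With f = 0.5920, R_B = R_A · f/(1−f) = 4.89 × 1.451 = 7.095 kΩ.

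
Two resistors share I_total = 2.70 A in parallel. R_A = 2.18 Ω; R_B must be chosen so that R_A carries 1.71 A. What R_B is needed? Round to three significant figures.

Two-branch current divider: I_A = I_total · R_B/(R_A + R_B).
With f = 0.6333, R_B = R_A · f/(1−f) = 2.18 × 1.727 = 3.765 Ω.

R_B ≈ 3.77 Ω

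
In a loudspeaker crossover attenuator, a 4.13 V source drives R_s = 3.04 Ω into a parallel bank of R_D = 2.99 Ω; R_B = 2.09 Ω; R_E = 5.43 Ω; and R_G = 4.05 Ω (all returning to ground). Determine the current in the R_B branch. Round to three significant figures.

Equivalent of the parallel group: R_p = 0.8039 Ω.
V_A by voltage divider: V_A = 4.13 × 0.8039/(3.04 + 0.8039) = 0.8637 V.
I(R_B) = V_A / R_B = 0.8637/2.09 = 0.4133 A.
(Check via current divider: I_total = 1.074 A; share G_k/ΣG = 0.3846 → same result.)

I ≈ 0.413 A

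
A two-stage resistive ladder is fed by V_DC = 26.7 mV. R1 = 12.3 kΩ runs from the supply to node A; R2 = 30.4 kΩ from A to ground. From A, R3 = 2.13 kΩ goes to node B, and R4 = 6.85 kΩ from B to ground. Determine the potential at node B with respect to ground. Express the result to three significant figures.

V_B ≈ 7.34 mV

Node A sees R2 in parallel with the series input of stage 2, R3 + R4 = 8.980 kΩ.
Effective lower resistance at A: R2 ‖ 8.980 = 6.932 kΩ.
So V_A = 26.7 × 0.3604 = 9.624 mV.
V_B = V_A × 0.7628 = 7.341 mV.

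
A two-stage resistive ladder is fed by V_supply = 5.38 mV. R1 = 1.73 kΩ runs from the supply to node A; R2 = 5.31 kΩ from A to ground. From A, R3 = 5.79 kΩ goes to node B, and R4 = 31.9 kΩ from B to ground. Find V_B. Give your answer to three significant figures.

The second stage (R3 + R4 = 37.69 kΩ) loads node A in parallel with R2.
R2 ‖ (R3+R4) = 4.654 kΩ.
First divider: V_A = V_supply · 4.654/(1.73 + 4.654) = 3.922 mV.
Then the unloaded second divider: V_B = V_A × R4/(R3+R4) = 3.922 × 0.8464 = 3.320 mV.

V_B ≈ 3.32 mV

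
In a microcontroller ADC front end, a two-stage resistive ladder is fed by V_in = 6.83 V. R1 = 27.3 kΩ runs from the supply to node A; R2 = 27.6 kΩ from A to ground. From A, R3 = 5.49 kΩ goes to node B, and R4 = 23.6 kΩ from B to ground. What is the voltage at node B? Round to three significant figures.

V_B ≈ 1.89 V

Node A sees R2 in parallel with the series input of stage 2, R3 + R4 = 29.09 kΩ.
R2 ‖ (R3+R4) = 14.16 kΩ.
So V_A = 6.83 × 0.3416 = 2.333 V.
V_B = V_A × 0.8113 = 1.893 V.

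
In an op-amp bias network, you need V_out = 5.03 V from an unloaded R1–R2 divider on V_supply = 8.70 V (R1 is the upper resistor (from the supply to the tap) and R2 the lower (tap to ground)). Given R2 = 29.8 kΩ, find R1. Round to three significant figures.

The divider ratio is R2/(R1+R2) = 5.03/8.70 = 0.5782.
R1 = R2·(1/k − 1) = 29.8 × 0.7296 = 21.74 kΩ.

R1 ≈ 21.7 kΩ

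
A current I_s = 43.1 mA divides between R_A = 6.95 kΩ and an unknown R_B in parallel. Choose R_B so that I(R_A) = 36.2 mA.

R_B ≈ 36.5 kΩ

The fraction through R_A equals R_B/(R_A+R_B).
36.2/43.1 = R_B/(R_A + R_B) → R_B = R_A · (0.8399)/(1 − 0.8399) = 6.95 × 5.246 = 36.46 kΩ.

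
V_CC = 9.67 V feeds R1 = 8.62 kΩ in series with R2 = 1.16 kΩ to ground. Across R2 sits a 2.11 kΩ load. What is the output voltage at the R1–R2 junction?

R2 ‖ R_L = (1.16 × 2.11)/(1.16 + 2.11) = 0.7485 kΩ.
Now apply the divider: V_out = 9.67 × 0.07990 = 0.7726 V.
(Unloaded it would be 1.15 V; the load pulls it down.)

V_out ≈ 0.773 V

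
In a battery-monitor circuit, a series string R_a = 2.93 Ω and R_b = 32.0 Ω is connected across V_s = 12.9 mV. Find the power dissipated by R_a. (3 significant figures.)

ΣR = 34.93 Ω → I = 12.9/34.93 = 0.3693 mA.
P(R_a) = I²·R_a = (0.3693)² × 2.93 = 0.3996 µW.

P ≈ 0.400 µW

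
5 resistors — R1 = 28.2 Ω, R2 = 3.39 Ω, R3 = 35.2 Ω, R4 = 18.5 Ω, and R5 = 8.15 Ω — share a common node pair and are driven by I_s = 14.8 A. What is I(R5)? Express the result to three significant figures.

I ≈ 3.39 A

ΣG = 1/28.2 + 1/3.39 + 1/35.2 + 1/18.5 + 1/8.15 = 0.5356.
R5 takes the fraction G_k/ΣG = 0.1227/0.5356 = 0.2291, so I = 14.8 × 0.2291 = 3.390 A.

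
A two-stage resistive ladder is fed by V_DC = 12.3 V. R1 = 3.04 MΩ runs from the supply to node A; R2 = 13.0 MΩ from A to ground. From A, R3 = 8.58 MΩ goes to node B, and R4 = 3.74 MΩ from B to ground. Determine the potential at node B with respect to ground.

V_B ≈ 2.52 V

The second stage (R3 + R4 = 12.32 MΩ) loads node A in parallel with R2.
Effective lower resistance at A: R2 ‖ 12.32 = 6.325 MΩ.
First divider: V_A = V_DC · 6.325/(3.04 + 6.325) = 8.307 V.
V_B = V_A × 0.3036 = 2.522 V.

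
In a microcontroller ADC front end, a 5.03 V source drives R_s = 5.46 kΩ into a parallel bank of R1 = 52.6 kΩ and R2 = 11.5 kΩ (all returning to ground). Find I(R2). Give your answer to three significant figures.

Parallel bank: R_p = 1/(1/52.6 + 1/11.5) = 9.437 kΩ.
V_A = 5.03 × 9.437/14.90 = 3.186 V.
Branch current I = V_A/R2 = 3.186/11.5 = 0.2771 mA.
(Check via current divider: I_total = 0.3377 mA; share G_k/ΣG = 0.8206 → same result.)

I ≈ 0.277 mA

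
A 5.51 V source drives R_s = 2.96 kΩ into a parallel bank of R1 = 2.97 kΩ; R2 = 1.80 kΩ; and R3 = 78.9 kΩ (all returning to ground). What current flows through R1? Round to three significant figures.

Parallel bank: R_p = 1/(1/2.97 + 1/1.80 + 1/78.9) = 1.105 kΩ.
Node voltage V_A = V_supply · R_p/(R_s + R_p) = 5.51 × 0.2718 = 1.498 V.
Branch current I = V_A/R1 = 1.498/2.97 = 0.5043 mA.

I ≈ 0.504 mA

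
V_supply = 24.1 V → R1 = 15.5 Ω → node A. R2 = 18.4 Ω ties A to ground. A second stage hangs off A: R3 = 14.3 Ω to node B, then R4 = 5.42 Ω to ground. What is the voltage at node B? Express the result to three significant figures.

V_B ≈ 2.52 V

The second stage (R3 + R4 = 19.72 Ω) loads node A in parallel with R2.
R2 ‖ (R3+R4) = 9.519 Ω.
First divider: V_A = V_supply · 9.519/(15.5 + 9.519) = 9.169 V.
Stage 2 is unloaded, so V_B = V_A · R4/(R3+R4) = 9.169 × 5.42/19.72 = 2.520 V.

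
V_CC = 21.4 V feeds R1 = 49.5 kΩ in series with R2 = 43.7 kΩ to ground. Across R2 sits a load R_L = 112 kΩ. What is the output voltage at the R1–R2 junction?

The load sits in parallel with R2, giving an effective lower resistance R2' = R2·R_L/(R2+R_L) = 31.43 kΩ.
Then V_out = V_CC · R2'/(R1 + R2') = 21.4 × 31.43/80.93 = 8.312 V.

V_out ≈ 8.31 V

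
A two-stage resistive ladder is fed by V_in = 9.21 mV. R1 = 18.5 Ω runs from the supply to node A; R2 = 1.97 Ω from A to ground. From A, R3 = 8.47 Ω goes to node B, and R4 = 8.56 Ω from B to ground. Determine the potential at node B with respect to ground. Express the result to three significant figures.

Node A sees R2 in parallel with the series input of stage 2, R3 + R4 = 17.03 Ω.
Effective lower resistance at A: R2 ‖ 17.03 = 1.766 Ω.
So V_A = 9.21 × 0.08713 = 0.8025 mV.
Stage 2 is unloaded, so V_B = V_A · R4/(R3+R4) = 0.8025 × 8.56/17.03 = 0.4034 mV.

V_B ≈ 0.403 mV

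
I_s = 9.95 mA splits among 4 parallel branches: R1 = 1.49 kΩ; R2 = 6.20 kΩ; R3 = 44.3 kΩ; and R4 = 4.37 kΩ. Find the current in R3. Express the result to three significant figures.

I ≈ 0.207 mA

Conductances: ΣG = 1/1.49 + 1/6.20 + 1/44.3 + 1/4.37 = 1.084 (1/kΩ).
By the current-divider rule, I = I_s · G_k/ΣG = 9.95 × 0.02083 = 0.2072 mA.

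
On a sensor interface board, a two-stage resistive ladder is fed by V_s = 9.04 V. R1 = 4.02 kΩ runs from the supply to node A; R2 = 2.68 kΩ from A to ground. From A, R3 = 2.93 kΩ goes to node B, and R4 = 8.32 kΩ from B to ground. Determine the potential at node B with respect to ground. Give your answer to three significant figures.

The second stage (R3 + R4 = 11.25 kΩ) loads node A in parallel with R2.
R2 ‖ (R3+R4) = 2.164 kΩ.
V_A = 9.04 × 2.164/(4.02 + 2.164) = 3.164 V.
Then the unloaded second divider: V_B = V_A × R4/(R3+R4) = 3.164 × 0.7396 = 2.340 V.

V_B ≈ 2.34 V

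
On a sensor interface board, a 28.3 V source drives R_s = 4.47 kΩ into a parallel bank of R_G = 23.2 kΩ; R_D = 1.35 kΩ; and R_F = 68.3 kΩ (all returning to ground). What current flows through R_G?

Parallel bank: R_p = 1/(1/23.2 + 1/1.35 + 1/68.3) = 1.252 kΩ.
V_A by voltage divider: V_A = 28.3 × 1.252/(4.47 + 1.252) = 6.194 V.
Branch current I = V_A/R_G = 6.194/23.2 = 0.2670 mA.

I ≈ 0.267 mA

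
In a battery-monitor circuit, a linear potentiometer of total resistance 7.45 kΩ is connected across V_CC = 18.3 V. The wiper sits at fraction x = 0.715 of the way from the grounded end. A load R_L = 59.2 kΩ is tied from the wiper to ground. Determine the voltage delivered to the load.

The pot divides into 2.123 kΩ above the wiper and 5.327 kΩ below.
(x·R_p) ‖ R_L = 4.887 kΩ.
Then V_out = V_CC · 4.887/(2.123 + 4.887) = 12.76 V.
(Unloaded: V_out = x·V_CC = 13.1 V.)

V_out ≈ 12.8 V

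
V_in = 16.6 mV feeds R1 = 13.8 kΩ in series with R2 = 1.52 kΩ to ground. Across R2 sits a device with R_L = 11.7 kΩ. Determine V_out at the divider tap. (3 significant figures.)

R2 ‖ R_L = (1.52 × 11.7)/(1.52 + 11.7) = 1.345 kΩ.
Now apply the divider: V_out = 16.6 × 0.08882 = 1.474 mV.

V_out ≈ 1.47 mV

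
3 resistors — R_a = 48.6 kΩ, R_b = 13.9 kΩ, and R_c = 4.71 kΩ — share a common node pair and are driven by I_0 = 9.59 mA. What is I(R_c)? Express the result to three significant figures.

I ≈ 6.68 mA

Total conductance ΣG = 1/48.6 + 1/13.9 + 1/4.71 = 0.3048 (units of 1/kΩ).
R_c takes the fraction G_k/ΣG = 0.2123/0.3048 = 0.6965, so I = 9.59 × 0.6965 = 6.679 mA.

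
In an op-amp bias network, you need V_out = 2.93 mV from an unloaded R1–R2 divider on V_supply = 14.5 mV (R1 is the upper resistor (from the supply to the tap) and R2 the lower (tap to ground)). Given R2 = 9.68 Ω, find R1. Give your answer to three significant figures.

The divider ratio is R2/(R1+R2) = 2.93/14.5 = 0.2021.
Rearranging, R1 = R2·(1−k)/k = 9.68 × 3.949 = 38.22 Ω.

R1 ≈ 38.2 Ω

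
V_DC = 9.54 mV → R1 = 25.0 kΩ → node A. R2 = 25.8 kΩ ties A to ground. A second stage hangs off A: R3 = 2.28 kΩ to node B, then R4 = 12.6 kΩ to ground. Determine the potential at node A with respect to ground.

V_A ≈ 2.61 mV

Node A sees R2 in parallel with the series input of stage 2, R3 + R4 = 14.88 kΩ.
Effective lower resistance at A: R2 ‖ 14.88 = 9.437 kΩ.
First divider: V_A = V_DC · 9.437/(25.0 + 9.437) = 2.614 mV.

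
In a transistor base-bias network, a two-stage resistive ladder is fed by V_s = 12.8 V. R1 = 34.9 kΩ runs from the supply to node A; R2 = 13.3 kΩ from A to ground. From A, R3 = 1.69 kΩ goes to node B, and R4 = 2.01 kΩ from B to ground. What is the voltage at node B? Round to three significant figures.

V_B ≈ 0.533 V

The second stage (R3 + R4 = 3.700 kΩ) loads node A in parallel with R2.
Effective lower resistance at A: R2 ‖ 3.700 = 2.895 kΩ.
V_A = 12.8 × 2.895/(34.9 + 2.895) = 0.9804 V.
V_B = V_A × 0.5432 = 0.5326 V.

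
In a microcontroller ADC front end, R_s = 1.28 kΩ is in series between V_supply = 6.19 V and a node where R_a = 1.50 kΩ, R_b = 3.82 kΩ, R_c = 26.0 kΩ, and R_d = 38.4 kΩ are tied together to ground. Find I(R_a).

I ≈ 1.82 mA

Combine the parallel branches: R_p = (1/1.50 + 1/3.82 + 1/26.0 + 1/38.4)⁻¹ = 1.007 kΩ.
V_A = 6.19 × 1.007/2.287 = 2.726 V.
Branch current I = V_A/R_a = 2.726/1.50 = 1.817 mA.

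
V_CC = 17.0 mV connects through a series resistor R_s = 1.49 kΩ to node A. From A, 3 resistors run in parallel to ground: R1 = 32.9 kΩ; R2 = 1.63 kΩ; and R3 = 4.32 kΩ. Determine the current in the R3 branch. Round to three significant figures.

I ≈ 1.71 µA

Combine the parallel branches: R_p = (1/32.9 + 1/1.63 + 1/4.32)⁻¹ = 1.142 kΩ.
Node voltage V_A = V_CC · R_p/(R_s + R_p) = 17.0 × 0.4340 = 7.377 mV.
I(R3) = V_A / R3 = 7.377/4.32 = 1.708 µA.
(Equivalently: I_total = 6.458 µA, then current-divider fraction G_k/ΣG = 0.2644.)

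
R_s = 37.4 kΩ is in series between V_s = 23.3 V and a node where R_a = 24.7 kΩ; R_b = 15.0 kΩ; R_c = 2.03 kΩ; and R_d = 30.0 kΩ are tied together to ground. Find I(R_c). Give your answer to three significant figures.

Combine the parallel branches: R_p = (1/24.7 + 1/15.0 + 1/2.03 + 1/30.0)⁻¹ = 1.580 kΩ.
V_A by voltage divider: V_A = 23.3 × 1.580/(37.4 + 1.580) = 0.9442 V.
Branch current I = V_A/R_c = 0.9442/2.03 = 0.4651 mA.

I ≈ 0.465 mA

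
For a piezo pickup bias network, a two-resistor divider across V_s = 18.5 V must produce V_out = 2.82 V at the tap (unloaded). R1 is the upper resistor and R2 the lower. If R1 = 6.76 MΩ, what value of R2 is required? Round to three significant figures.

Required fraction k = V_out/V_s = 0.1524.
R2 = R1 · 0.1524/(1 − 0.1524) = 1.216 MΩ.

R2 ≈ 1.22 MΩ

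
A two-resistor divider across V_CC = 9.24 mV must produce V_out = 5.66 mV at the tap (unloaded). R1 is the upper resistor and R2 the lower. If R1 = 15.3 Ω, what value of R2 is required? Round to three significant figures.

The divider ratio is R2/(R1+R2) = 5.66/9.24 = 0.6126.
R2 = R1 · 0.6126/(1 − 0.6126) = 24.19 Ω.

R2 ≈ 24.2 Ω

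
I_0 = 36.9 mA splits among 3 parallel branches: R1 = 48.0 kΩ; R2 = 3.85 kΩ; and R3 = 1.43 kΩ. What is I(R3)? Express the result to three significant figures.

I ≈ 26.3 mA

Conductances: ΣG = 1/48.0 + 1/3.85 + 1/1.43 = 0.9799 (1/kΩ).
Current divider: I(R3) = I_0 · G_k/ΣG = 36.9 × (0.6993/0.9799) = 36.9 × 0.7137 = 26.33 mA.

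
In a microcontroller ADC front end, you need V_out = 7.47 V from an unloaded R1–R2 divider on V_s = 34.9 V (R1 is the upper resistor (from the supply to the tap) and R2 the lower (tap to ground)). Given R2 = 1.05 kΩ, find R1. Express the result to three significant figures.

R1 ≈ 3.86 kΩ

V_out/V_s = R2/(R1+R2) = 0.2140.
R1 = R2·(1/k − 1) = 1.05 × 3.672 = 3.856 kΩ.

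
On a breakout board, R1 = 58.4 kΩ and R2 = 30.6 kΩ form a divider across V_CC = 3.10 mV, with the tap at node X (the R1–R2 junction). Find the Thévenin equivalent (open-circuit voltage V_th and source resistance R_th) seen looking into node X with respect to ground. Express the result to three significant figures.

Open-circuit (no load on X): V_th = V_CC · R2/(R1 + R2) = 3.10 × 30.6/(58.40 + 30.6) = 1.066 mV.
Zeroing V_CC shorts the top of R1 to ground, so R_th = R1 ‖ R2 = 20.08 kΩ.

V_th ≈ 1.07 mV, R_th ≈ 20.1 kΩ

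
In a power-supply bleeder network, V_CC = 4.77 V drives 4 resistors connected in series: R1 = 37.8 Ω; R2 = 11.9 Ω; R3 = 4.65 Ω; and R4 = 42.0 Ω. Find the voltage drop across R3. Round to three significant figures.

Total series resistance ΣR = 37.8 + 11.9 + 4.65 + 42.0 = 96.35 Ω.
V = V_CC · R/ΣR = 4.77 × 0.04826 = 0.2302 V.

V ≈ 0.230 V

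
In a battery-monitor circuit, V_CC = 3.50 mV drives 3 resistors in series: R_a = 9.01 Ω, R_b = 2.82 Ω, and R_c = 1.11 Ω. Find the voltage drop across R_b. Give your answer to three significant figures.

V ≈ 0.763 mV

Series total: ΣR = 9.01 + 2.82 + 1.11 = 12.94 Ω.
By the voltage-divider rule, V = 3.50 × 2.820/12.94 = 0.7628 mV.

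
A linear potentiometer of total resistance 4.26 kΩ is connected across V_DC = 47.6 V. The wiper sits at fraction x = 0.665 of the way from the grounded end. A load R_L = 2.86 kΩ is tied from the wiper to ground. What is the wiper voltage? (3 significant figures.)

V_out ≈ 23.8 V

Split the track: R_lower = x·R_p = 2.833 kΩ, R_upper = (1−x)·R_p = 1.427 kΩ.
Lower segment in parallel with the load: 2.833 ‖ 2.86 = 1.423 kΩ.
Loaded-divider output: V_out = 47.6 × 0.4993 = 23.77 V.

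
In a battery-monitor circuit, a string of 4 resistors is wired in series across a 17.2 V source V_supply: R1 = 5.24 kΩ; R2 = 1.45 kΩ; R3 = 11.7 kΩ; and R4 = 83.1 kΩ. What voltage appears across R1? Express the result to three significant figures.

ΣR = 5.24 + 1.45 + 11.7 + 83.1 = 101.5 kΩ.
Voltage divider: V = V_supply · (5.240 / 101.5) = 17.2 × 0.05163 = 0.8880 V.

V ≈ 0.888 V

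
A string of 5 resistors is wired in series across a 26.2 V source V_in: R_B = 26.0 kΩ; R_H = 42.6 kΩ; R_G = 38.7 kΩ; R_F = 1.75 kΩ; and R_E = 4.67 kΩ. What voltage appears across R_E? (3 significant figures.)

V ≈ 1.08 V

ΣR = 26.0 + 42.6 + 38.7 + 1.75 + 4.67 = 113.7 kΩ.
By the voltage-divider rule, V = 26.2 × 4.670/113.7 = 1.076 V.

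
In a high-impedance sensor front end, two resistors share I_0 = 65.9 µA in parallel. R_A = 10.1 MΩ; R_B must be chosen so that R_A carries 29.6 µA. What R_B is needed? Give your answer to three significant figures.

R_B ≈ 8.24 MΩ

In a two-way split, I_A/I_0 = R_B/(R_A + R_B).
With f = 0.4492, R_B = R_A · f/(1−f) = 10.1 × 0.8154 = 8.236 MΩ.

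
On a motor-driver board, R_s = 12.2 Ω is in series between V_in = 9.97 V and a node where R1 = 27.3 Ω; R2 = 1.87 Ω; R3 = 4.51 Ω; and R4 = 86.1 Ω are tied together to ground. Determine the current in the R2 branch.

I ≈ 0.493 A

Parallel bank: R_p = 1/(1/27.3 + 1/1.87 + 1/4.51 + 1/86.1) = 1.243 Ω.
V_A = 9.97 × 1.243/13.44 = 0.9216 V.
Branch current I = V_A/R2 = 0.9216/1.87 = 0.4929 A.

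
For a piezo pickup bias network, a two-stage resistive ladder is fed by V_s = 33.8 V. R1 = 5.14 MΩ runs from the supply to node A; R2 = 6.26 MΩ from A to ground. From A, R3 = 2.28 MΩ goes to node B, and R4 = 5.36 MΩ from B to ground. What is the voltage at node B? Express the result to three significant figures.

V_B ≈ 9.51 V

Looking into the second stage from A: R3 + R4 = 7.640 MΩ appears in parallel with R2.
Effective lower resistance at A: R2 ‖ 7.640 = 3.441 MΩ.
First divider: V_A = V_s · 3.441/(5.14 + 3.441) = 13.55 V.
V_B = V_A × 0.7016 = 9.509 V.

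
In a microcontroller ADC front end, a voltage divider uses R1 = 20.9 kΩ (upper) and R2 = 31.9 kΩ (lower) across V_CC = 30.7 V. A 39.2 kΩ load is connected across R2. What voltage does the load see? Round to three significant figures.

V_out ≈ 14.0 V

First combine the lower leg with the load: R2 ‖ R_L = 17.59 kΩ.
Voltage divider with the loaded lower leg: V_out = 30.7 × 17.59/(20.9 + 17.59) = 30.7 × 0.4570 = 14.03 V.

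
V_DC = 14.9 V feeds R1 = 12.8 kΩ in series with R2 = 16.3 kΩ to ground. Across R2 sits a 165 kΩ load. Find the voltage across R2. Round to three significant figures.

V_out ≈ 8.00 V

The load sits in parallel with R2, giving an effective lower resistance R2' = R2·R_L/(R2+R_L) = 14.83 kΩ.
Voltage divider with the loaded lower leg: V_out = 14.9 × 14.83/(12.8 + 14.83) = 14.9 × 0.5368 = 7.998 V.
(Unloaded it would be 8.35 V; the load pulls it down.)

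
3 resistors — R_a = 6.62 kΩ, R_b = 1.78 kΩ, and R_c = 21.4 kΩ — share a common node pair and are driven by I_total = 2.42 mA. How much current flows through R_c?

I ≈ 0.149 mA

Total conductance ΣG = 1/6.62 + 1/1.78 + 1/21.4 = 0.7596 (units of 1/kΩ).
R_c takes the fraction G_k/ΣG = 0.04673/0.7596 = 0.06152, so I = 2.42 × 0.06152 = 0.1489 mA.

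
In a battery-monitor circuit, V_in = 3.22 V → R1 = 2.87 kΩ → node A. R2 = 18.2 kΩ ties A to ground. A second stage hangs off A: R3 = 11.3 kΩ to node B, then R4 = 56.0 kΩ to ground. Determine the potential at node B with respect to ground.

V_B ≈ 2.23 V

Node A sees R2 in parallel with the series input of stage 2, R3 + R4 = 67.30 kΩ.
R2 ‖ (R3+R4) = 14.33 kΩ.
V_A = 3.22 × 14.33/(2.87 + 14.33) = 2.683 V.
V_B = V_A × 0.8321 = 2.232 V.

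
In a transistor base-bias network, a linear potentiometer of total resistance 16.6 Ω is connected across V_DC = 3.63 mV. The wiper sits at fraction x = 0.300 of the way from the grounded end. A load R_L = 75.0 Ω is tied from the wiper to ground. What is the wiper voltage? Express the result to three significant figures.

V_out ≈ 1.04 mV

Lower segment x·R_p = 4.980 Ω; upper segment (1−x)·R_p = 11.62 Ω.
Lower segment in parallel with the load: 4.980 ‖ 75.0 = 4.670 Ω.
Then V_out = V_DC · 4.670/(11.62 + 4.670) = 1.041 mV.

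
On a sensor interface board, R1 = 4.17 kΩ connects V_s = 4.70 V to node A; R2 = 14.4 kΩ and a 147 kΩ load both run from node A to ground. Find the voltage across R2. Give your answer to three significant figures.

V_out ≈ 3.57 V

The load sits in parallel with R2, giving an effective lower resistance R2' = R2·R_L/(R2+R_L) = 13.12 kΩ.
Then V_out = V_s · R2'/(R1 + R2') = 4.70 × 13.12/17.29 = 3.566 V.
(Unloaded it would be 3.64 V; the load pulls it down.)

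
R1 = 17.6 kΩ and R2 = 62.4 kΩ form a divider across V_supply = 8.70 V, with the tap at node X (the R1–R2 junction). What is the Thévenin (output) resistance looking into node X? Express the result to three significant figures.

R_th ≈ 13.7 kΩ

Looking into X with the source shorted: R_th = R1·R2/(R1+R2) = 17.60 × 62.4/80.00 = 13.73 kΩ.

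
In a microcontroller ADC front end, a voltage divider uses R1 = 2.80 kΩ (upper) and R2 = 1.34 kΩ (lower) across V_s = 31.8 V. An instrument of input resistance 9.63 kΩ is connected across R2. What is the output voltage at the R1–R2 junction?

R2 ‖ R_L = (1.34 × 9.63)/(1.34 + 9.63) = 1.176 kΩ.
Voltage divider with the loaded lower leg: V_out = 31.8 × 1.176/(2.80 + 1.176) = 31.8 × 0.2958 = 9.407 V.
(Unloaded it would be 10.3 V; the load pulls it down.)

V_out ≈ 9.41 V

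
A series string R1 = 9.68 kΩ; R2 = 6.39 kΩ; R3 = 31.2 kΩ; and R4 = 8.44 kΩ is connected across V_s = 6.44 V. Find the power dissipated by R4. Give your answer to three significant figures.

Series current I = V_s/ΣR = 6.44/55.71 = 0.1156 mA.
P = I²R = 0.01336 × 8.44 = 0.1128 mW.

P ≈ 0.113 mW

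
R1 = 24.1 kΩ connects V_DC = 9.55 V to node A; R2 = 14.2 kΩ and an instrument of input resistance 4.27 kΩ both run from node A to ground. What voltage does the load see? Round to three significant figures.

V_out ≈ 1.14 V

The load sits in parallel with R2, giving an effective lower resistance R2' = R2·R_L/(R2+R_L) = 3.283 kΩ.
Now apply the divider: V_out = 9.55 × 0.1199 = 1.145 V.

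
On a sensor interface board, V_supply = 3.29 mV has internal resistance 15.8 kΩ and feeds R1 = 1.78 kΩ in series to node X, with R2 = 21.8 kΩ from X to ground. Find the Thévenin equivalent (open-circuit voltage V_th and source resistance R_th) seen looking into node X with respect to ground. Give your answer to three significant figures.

R1' = 15.8 + 1.78 = 17.58 kΩ (source resistance + R1).
With X open, the divider is unloaded: V_th = 3.29 × 21.8/39.38 = 1.821 mV.
Looking into X with the source shorted: R_th = R1'·R2/(R1'+R2) = 17.58 × 21.8/39.38 = 9.732 kΩ.

V_th ≈ 1.82 mV, R_th ≈ 9.73 kΩ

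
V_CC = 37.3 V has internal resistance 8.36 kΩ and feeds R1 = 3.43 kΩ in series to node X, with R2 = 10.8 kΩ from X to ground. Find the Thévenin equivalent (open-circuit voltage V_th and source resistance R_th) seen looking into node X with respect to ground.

R1' = 8.36 + 3.43 = 11.79 kΩ (source resistance + R1).
V_th is the unloaded tap voltage: V_CC · R2/(R1'+R2) = 37.3 × 0.4781 = 17.83 V.
With V_CC suppressed (replaced by a short), R_th = R1' ‖ R2 = (11.79 × 10.8)/(11.79 + 10.8) = 5.637 kΩ.

V_th ≈ 17.8 V, R_th ≈ 5.64 kΩ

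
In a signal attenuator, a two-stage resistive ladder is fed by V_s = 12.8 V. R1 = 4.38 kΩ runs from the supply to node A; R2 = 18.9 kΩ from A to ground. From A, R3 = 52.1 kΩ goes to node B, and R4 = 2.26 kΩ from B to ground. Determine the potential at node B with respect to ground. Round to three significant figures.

V_B ≈ 0.406 V

Looking into the second stage from A: R3 + R4 = 54.36 kΩ appears in parallel with R2.
Effective lower resistance at A: R2 ‖ 54.36 = 14.02 kΩ.
So V_A = 12.8 × 0.7620 = 9.754 V.
V_B = V_A × 0.04157 = 0.4055 V.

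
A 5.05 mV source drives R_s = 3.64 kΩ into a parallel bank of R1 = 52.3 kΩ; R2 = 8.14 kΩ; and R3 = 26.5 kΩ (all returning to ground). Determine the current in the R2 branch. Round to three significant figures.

Equivalent of the parallel group: R_p = 5.565 kΩ.
V_A by voltage divider: V_A = 5.05 × 5.565/(3.64 + 5.565) = 3.053 mV.
I(R2) = V_A / R2 = 3.053/8.14 = 0.3751 µA.
(Check via current divider: I_total = 0.5486 µA; share G_k/ΣG = 0.6836 → same result.)

I ≈ 0.375 µA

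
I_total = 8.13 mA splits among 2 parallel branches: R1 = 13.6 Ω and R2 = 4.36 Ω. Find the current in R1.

For two parallel branches, I_k = I_total · (other R)/(sum of R).
I(R1) = 8.13 × 4.36/(13.6 + 4.36) = 8.13 × 0.2428 = 1.974 mA.

I ≈ 1.97 mA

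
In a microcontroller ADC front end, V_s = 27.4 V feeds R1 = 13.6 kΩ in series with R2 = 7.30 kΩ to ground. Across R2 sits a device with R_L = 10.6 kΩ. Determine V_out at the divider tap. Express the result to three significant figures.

The load sits in parallel with R2, giving an effective lower resistance R2' = R2·R_L/(R2+R_L) = 4.323 kΩ.
Voltage divider with the loaded lower leg: V_out = 27.4 × 4.323/(13.6 + 4.323) = 27.4 × 0.2412 = 6.609 V.

V_out ≈ 6.61 V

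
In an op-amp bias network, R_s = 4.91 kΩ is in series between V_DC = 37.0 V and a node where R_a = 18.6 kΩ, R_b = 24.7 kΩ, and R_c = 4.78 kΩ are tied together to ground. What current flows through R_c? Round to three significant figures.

Equivalent of the parallel group: R_p = 3.295 kΩ.
Node voltage V_A = V_DC · R_p/(R_s + R_p) = 37.0 × 0.4016 = 14.86 V.
Branch current I = V_A/R_c = 14.86/4.78 = 3.109 mA.

I ≈ 3.11 mA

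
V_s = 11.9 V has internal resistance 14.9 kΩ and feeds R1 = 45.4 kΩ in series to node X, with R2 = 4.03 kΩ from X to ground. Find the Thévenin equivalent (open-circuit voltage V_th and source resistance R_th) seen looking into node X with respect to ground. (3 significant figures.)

R1' = 14.9 + 45.4 = 60.30 kΩ (source resistance + R1).
With X open, the divider is unloaded: V_th = 11.9 × 4.03/64.33 = 0.7455 V.
With V_s suppressed (replaced by a short), R_th = R1' ‖ R2 = (60.30 × 4.03)/(60.30 + 4.03) = 3.778 kΩ.

V_th ≈ 0.745 V, R_th ≈ 3.78 kΩ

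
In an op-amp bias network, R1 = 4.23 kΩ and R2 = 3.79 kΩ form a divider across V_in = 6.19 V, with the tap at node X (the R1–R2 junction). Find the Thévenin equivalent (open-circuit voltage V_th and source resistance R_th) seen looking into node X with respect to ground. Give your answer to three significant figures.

V_th ≈ 2.93 V, R_th ≈ 2.00 kΩ

With X open, the divider is unloaded: V_th = 6.19 × 3.79/8.020 = 2.925 V.
Looking into X with the source shorted: R_th = R1·R2/(R1+R2) = 4.230 × 3.79/8.020 = 1.999 kΩ.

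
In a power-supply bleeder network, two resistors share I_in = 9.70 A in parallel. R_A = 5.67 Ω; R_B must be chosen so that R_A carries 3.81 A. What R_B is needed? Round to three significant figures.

In a two-way split, I_A/I_in = R_B/(R_A + R_B).
With f = 0.3928, R_B = R_A · f/(1−f) = 5.67 × 0.6469 = 3.668 Ω.

R_B ≈ 3.67 Ω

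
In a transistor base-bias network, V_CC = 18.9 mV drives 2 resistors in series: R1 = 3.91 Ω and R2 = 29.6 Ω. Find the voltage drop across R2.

Total series resistance ΣR = 3.91 + 29.6 = 33.51 Ω.
V = V_CC · R/ΣR = 18.9 × 0.8833 = 16.69 mV.

V ≈ 16.7 mV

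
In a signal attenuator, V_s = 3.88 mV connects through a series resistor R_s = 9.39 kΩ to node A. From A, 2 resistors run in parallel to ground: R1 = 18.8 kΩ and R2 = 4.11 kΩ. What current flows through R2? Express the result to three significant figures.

I ≈ 0.249 µA

Equivalent of the parallel group: R_p = 3.373 kΩ.
Node voltage V_A = V_s · R_p/(R_s + R_p) = 3.88 × 0.2643 = 1.025 mV.
Branch current I = V_A/R2 = 1.025/4.11 = 0.2495 µA.
(Check via current divider: I_total = 0.3040 µA; share G_k/ΣG = 0.8206 → same result.)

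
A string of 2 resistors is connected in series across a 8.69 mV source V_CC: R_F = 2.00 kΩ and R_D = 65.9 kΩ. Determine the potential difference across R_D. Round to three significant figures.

Total series resistance ΣR = 2.00 + 65.9 = 67.90 kΩ.
By the voltage-divider rule, V = 8.69 × 65.90/67.90 = 8.434 mV.

V ≈ 8.43 mV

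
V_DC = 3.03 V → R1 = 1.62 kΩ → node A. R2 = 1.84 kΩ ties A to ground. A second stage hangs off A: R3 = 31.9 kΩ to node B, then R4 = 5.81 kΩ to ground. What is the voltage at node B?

V_B ≈ 0.243 V

Node A sees R2 in parallel with the series input of stage 2, R3 + R4 = 37.71 kΩ.
Effective lower resistance at A: R2 ‖ 37.71 = 1.754 kΩ.
V_A = 3.03 × 1.754/(1.62 + 1.754) = 1.575 V.
V_B = V_A × 0.1541 = 0.2427 V.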